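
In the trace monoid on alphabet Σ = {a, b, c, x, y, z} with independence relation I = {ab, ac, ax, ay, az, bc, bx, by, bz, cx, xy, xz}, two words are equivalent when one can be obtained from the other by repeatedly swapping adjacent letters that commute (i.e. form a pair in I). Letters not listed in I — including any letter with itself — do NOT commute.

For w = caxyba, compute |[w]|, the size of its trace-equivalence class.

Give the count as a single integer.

180

#0=c has no predecessor
#1=a has no predecessor
#2=x has no predecessor
#3=y depends on [0:c]
#4=b has no predecessor
#5=a depends on [1:a]
sources: [0:c, 1:a, 2:x, 4:b]
N(rest) = Σ N(rest − s) over sources s of rest; N(one piece) = 1:
  size 1 → [2]=1  [3]=1  [4]=1  [5]=1
  size 2 → [0,3]=1  [1,5]=1  [2,3]=2  [2,4]=2  [2,5]=2  [3,4]=2  [3,5]=2  [4,5]=2
  size 3 → [0,2,3]=3  [0,3,4]=3  [0,3,5]=3  [1,2,5]=3  [1,3,5]=3  [1,4,5]=3  [2,3,4]=6  [2,3,5]=6  [2,4,5]=6  [3,4,5]=6
  size 4 → [0,1,3,5]=6  [0,2,3,4]=12  [0,2,3,5]=12  [0,3,4,5]=12  [1,2,3,5]=12  [1,2,4,5]=12  [1,3,4,5]=12  [2,3,4,5]=24
  first=0(c) contributes 60
  first=1(a) contributes 60
  first=2(x) contributes 30
  first=4(b) contributes 30
|[w]| = 180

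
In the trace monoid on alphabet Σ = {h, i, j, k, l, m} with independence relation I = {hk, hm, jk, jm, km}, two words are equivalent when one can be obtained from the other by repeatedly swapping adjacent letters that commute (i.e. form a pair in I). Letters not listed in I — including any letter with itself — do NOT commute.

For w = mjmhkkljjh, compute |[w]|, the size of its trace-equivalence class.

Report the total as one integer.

#0=m has no predecessor
#1=j has no predecessor
#2=m depends on [0:m]
#3=h depends on [1:j]
#4=k has no predecessor
#5=k depends on [4:k]
#6=l depends on [2:m, 3:h, 5:k]
#7=j depends on [6:l]
#8=j depends on [7:j]
#9=h depends on [8:j]
sources: [0:m, 1:j, 4:k]
N(rest) = Σ N(rest − s) over sources s of rest; N(one piece) = 1:
  size 1 → [9]=1
  size 2 → [8,9]=1
  size 3 → [7,8,9]=1
  size 4 → [6,7,8,9]=1
  size 5 → [2,6,7,8,9]=1  [3,6,7,8,9]=1  [5,6,7,8,9]=1
  size 6 → [0,2,6,7,8,9]=1  [1,3,6,7,8,9]=1  [2,3,6,7,8,9]=2  [2,5,6,7,8,9]=2  [3,5,6,7,8,9]=2  [4,5,6,7,8,9]=1
  size 7 → [0,2,3,6,7,8,9]=3  [0,2,5,6,7,8,9]=3  [1,2,3,6,7,8,9]=3  [1,3,5,6,7,8,9]=3  [2,3,5,6,7,8,9]=6  [2,4,5,6,7,8,9]=3  [3,4,5,6,7,8,9]=3
  size 8 → [0,1,2,3,6,7,8,9]=6  [0,2,3,5,6,7,8,9]=12  [0,2,4,5,6,7,8,9]=6  [1,2,3,5,6,7,8,9]=12  [1,3,4,5,6,7,8,9]=6  [2,3,4,5,6,7,8,9]=12
  first=0(m) contributes 30
  first=1(j) contributes 30
  first=4(k) contributes 30
|[w]| = 90

90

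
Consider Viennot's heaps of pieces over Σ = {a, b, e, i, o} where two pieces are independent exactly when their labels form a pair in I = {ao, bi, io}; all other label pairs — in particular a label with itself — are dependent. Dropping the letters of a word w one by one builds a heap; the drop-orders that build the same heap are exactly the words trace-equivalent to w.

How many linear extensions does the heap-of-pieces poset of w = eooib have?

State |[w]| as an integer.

4

drop 0:e onto floor
drop 1:o onto {0:e}
drop 2:o onto {1:o}
drop 3:i onto {0:e}
drop 4:b onto {2:o}
ground layer = {0:e}
drop-orders for the pieces not yet dropped (sum over which currently-grounded one goes next):
  1 to go: {3} 1  {4} 1
  2 to go: {2,4} 1  {3,4} 2
  3 to go: {1,2,4} 1  {2,3,4} 3
  if 0:e drops first: 4 orders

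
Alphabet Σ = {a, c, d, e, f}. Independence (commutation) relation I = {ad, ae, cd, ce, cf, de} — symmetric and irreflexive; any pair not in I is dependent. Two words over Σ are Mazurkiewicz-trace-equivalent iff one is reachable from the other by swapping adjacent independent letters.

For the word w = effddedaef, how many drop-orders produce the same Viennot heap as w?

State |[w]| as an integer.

piece 0:e — minimal
piece 1:f rests on {0:e}
piece 2:f rests on {1:f}
piece 3:d rests on {2:f}
piece 4:d rests on {3:d}
piece 5:e rests on {2:f}
piece 6:d rests on {4:d}
piece 7:a rests on {2:f}
piece 8:e rests on {5:e}
piece 9:f rests on {6:d, 7:a, 8:e}
minimal pieces: {0:e}
ways to finish when only these pieces remain (= sum over removing one remaining piece with nothing left below it):
  1 left: {9}→1
  2 left: {6,9}→1  {7,9}→1  {8,9}→1
  3 left: {4,6,9}→1  {5,8,9}→1  {6,7,9}→2  {6,8,9}→2  {7,8,9}→2
  4 left: {3,4,6,9}→1  {4,6,7,9}→3  {4,6,8,9}→3  {5,6,8,9}→3  {5,7,8,9}→3  {6,7,8,9}→6
  5 left: {3,4,6,7,9}→4  {3,4,6,8,9}→4  {4,5,6,8,9}→6  {4,6,7,8,9}→12  {5,6,7,8,9}→12
  6 left: {3,4,5,6,8,9}→10  {3,4,6,7,8,9}→20  {4,5,6,7,8,9}→30
  7 left: {3,4,5,6,7,8,9}→60
  8 left: {2,3,4,5,6,7,8,9}→60
  placing 0:e first → 60 extensions

60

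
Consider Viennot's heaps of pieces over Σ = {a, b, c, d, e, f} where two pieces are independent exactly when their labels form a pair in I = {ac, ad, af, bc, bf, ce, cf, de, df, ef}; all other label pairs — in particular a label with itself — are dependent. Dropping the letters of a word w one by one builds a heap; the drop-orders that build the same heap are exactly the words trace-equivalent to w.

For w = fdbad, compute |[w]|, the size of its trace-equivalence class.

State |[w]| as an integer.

10

#0=f has no predecessor
#1=d has no predecessor
#2=b depends on [1:d]
#3=a depends on [2:b]
#4=d depends on [2:b]
sources: [0:f, 1:d]
N(rest) = Σ N(rest − s) over sources s of rest; N(one piece) = 1:
  size 1 → [0]=1  [3]=1  [4]=1
  size 2 → [0,3]=2  [0,4]=2  [3,4]=2
  size 3 → [0,3,4]=6  [2,3,4]=2
  first=0(f) contributes 2
  first=1(d) contributes 8
|[w]| = 10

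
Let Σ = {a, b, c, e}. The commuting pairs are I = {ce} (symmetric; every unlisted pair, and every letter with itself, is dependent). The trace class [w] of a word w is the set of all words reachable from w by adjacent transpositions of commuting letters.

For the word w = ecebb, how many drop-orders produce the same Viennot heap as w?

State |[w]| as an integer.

3

0(e) covers ∅
1(c) covers ∅
2(e) covers 0:e
3(b) covers 1:c, 2:e
4(b) covers 3:b
floor of heap: 0:e, 1:c
completions by unplaced set U, small U first (add the entries for U minus each lowest piece of U):
  |U|=1: {4}:1
  |U|=2: {3,4}:1
  |U|=3: {1,3,4}:1  {2,3,4}:1
  start at 0(e): 2
  start at 1(c): 1
sum over floor = 3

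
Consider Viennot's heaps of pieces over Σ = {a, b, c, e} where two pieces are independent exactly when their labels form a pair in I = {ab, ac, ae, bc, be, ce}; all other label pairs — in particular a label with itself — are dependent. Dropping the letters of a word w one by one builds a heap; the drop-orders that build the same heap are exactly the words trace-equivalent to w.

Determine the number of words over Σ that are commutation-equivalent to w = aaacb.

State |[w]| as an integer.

0(a) covers ∅
1(a) covers 0:a
2(a) covers 1:a
3(c) covers ∅
4(b) covers ∅
floor of heap: 0:a, 3:c, 4:b
completions by unplaced set U, small U first (add the entries for U minus each lowest piece of U):
  |U|=1: {2}:1  {3}:1  {4}:1
  |U|=2: {1,2}:1  {2,3}:2  {2,4}:2  {3,4}:2
  |U|=3: {0,1,2}:1  {1,2,3}:3  {1,2,4}:3  {2,3,4}:6
  start at 0(a): 12
  start at 3(c): 4
  start at 4(b): 4
sum over floor = 20

20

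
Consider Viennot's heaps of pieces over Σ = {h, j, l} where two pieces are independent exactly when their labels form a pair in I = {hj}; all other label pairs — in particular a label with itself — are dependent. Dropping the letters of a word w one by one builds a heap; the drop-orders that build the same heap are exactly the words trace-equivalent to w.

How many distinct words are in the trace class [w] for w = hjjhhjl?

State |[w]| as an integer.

20

0(h) covers ∅
1(j) covers ∅
2(j) covers 1:j
3(h) covers 0:h
4(h) covers 3:h
5(j) covers 2:j
6(l) covers 4:h, 5:j
floor of heap: 0:h, 1:j
completions by unplaced set U, small U first (add the entries for U minus each lowest piece of U):
  |U|=1: {6}:1
  |U|=2: {4,6}:1  {5,6}:1
  |U|=3: {2,5,6}:1  {3,4,6}:1  {4,5,6}:2
  |U|=4: {0,3,4,6}:1  {1,2,5,6}:1  {2,4,5,6}:3  {3,4,5,6}:3
  |U|=5: {0,3,4,5,6}:4  {1,2,4,5,6}:4  {2,3,4,5,6}:6
  start at 0(h): 10
  start at 1(j): 10
sum over floor = 20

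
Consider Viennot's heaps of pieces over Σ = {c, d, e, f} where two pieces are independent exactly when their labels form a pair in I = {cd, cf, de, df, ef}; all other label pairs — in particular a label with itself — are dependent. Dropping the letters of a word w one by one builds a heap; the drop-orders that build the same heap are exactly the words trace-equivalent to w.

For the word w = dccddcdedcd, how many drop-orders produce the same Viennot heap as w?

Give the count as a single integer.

drop 0:d onto floor
drop 1:c onto floor
drop 2:c onto {1:c}
drop 3:d onto {0:d}
drop 4:d onto {3:d}
drop 5:c onto {2:c}
drop 6:d onto {4:d}
drop 7:e onto {5:c}
drop 8:d onto {6:d}
drop 9:c onto {7:e}
drop 10:d onto {8:d}
ground layer = {0:d, 1:c}
drop-orders for the pieces not yet dropped (sum over which currently-grounded one goes next):
  1 to go: {9} 1  {10} 1
  2 to go: {7,9} 1  {8,10} 1  {9,10} 2
  3 to go: {5,7,9} 1  {6,8,10} 1  {7,9,10} 3  {8,9,10} 3
  4 to go: {2,5,7,9} 1  {4,6,8,10} 1  {5,7,9,10} 4  {6,8,9,10} 4  {7,8,9,10} 6
  5 to go: {1,2,5,7,9} 1  {2,5,7,9,10} 5  {3,4,6,8,10} 1  {4,6,8,9,10} 5  {5,7,8,9,10} 10  {6,7,8,9,10} 10
  6 to go: {0,3,4,6,8,10} 1  {1,2,5,7,9,10} 6  {2,5,7,8,9,10} 15  {3,4,6,8,9,10} 6  {4,6,7,8,9,10} 15  {5,6,7,8,9,10} 20
  7 to go: {0,3,4,6,8,9,10} 7  {1,2,5,7,8,9,10} 21  {2,5,6,7,8,9,10} 35  {3,4,6,7,8,9,10} 21  {4,5,6,7,8,9,10} 35
  8 to go: {0,3,4,6,7,8,9,10} 28  {1,2,5,6,7,8,9,10} 56  {2,4,5,6,7,8,9,10} 70  {3,4,5,6,7,8,9,10} 56
  9 to go: {0,3,4,5,6,7,8,9,10} 84  {1,2,4,5,6,7,8,9,10} 126  {2,3,4,5,6,7,8,9,10} 126
  if 0:d drops first: 252 orders
  if 1:c drops first: 210 orders
heap linearizations: 462

462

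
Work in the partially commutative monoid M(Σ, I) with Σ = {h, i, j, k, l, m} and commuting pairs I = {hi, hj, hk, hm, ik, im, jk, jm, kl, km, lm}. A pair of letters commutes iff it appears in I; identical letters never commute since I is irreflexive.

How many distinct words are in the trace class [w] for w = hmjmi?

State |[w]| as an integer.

drop 0:h onto floor
drop 1:m onto floor
drop 2:j onto floor
drop 3:m onto {1:m}
drop 4:i onto {2:j}
ground layer = {0:h, 1:m, 2:j}
drop-orders for the pieces not yet dropped (sum over which currently-grounded one goes next):
  1 to go: {0} 1  {3} 1  {4} 1
  2 to go: {0,3} 2  {0,4} 2  {1,3} 1  {2,4} 1  {3,4} 2
  3 to go: {0,1,3} 3  {0,2,4} 3  {0,3,4} 6  {1,3,4} 3  {2,3,4} 3
  if 0:h drops first: 6 orders
  if 1:m drops first: 12 orders
  if 2:j drops first: 12 orders
heap linearizations: 30

30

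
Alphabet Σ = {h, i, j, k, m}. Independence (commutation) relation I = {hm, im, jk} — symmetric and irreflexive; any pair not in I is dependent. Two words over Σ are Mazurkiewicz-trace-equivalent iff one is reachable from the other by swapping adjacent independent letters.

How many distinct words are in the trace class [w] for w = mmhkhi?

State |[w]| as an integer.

drop 0:m onto floor
drop 1:m onto {0:m}
drop 2:h onto floor
drop 3:k onto {1:m, 2:h}
drop 4:h onto {3:k}
drop 5:i onto {4:h}
ground layer = {0:m, 2:h}
drop-orders for the pieces not yet dropped (sum over which currently-grounded one goes next):
  1 to go: {5} 1
  2 to go: {4,5} 1
  3 to go: {3,4,5} 1
  4 to go: {1,3,4,5} 1  {2,3,4,5} 1
  if 0:m drops first: 2 orders
  if 2:h drops first: 1 orders
heap linearizations: 3

3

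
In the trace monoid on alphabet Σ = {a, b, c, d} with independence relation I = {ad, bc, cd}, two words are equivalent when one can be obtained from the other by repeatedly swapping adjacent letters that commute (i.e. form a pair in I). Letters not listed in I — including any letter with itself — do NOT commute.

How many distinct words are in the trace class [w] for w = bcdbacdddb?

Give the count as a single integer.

72

drop 0:b onto floor
drop 1:c onto floor
drop 2:d onto {0:b}
drop 3:b onto {2:d}
drop 4:a onto {1:c, 3:b}
drop 5:c onto {4:a}
drop 6:d onto {3:b}
drop 7:d onto {6:d}
drop 8:d onto {7:d}
drop 9:b onto {4:a, 8:d}
ground layer = {0:b, 1:c}
drop-orders for the pieces not yet dropped (sum over which currently-grounded one goes next):
  1 to go: {5} 1  {9} 1
  2 to go: {5,9} 2  {8,9} 1
  3 to go: {4,5,9} 2  {5,8,9} 3  {7,8,9} 1
  4 to go: {1,4,5,9} 2  {4,5,8,9} 5  {5,7,8,9} 4  {6,7,8,9} 1
  5 to go: {1,4,5,8,9} 7  {4,5,7,8,9} 9  {5,6,7,8,9} 5
  6 to go: {1,4,5,7,8,9} 16  {4,5,6,7,8,9} 14
  7 to go: {1,4,5,6,7,8,9} 30  {3,4,5,6,7,8,9} 14
  8 to go: {1,3,4,5,6,7,8,9} 44  {2,3,4,5,6,7,8,9} 14
  if 0:b drops first: 58 orders
  if 1:c drops first: 14 orders
heap linearizations: 72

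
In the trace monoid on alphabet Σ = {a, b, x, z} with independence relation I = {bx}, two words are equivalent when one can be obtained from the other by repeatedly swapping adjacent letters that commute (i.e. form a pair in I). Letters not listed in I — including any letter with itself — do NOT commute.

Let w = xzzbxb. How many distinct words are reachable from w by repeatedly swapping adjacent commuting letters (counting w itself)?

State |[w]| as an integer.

3

drop 0:x onto floor
drop 1:z onto {0:x}
drop 2:z onto {1:z}
drop 3:b onto {2:z}
drop 4:x onto {2:z}
drop 5:b onto {3:b}
ground layer = {0:x}
drop-orders for the pieces not yet dropped (sum over which currently-grounded one goes next):
  1 to go: {4} 1  {5} 1
  2 to go: {3,5} 1  {4,5} 2
  3 to go: {3,4,5} 3
  4 to go: {2,3,4,5} 3
  if 0:x drops first: 3 orders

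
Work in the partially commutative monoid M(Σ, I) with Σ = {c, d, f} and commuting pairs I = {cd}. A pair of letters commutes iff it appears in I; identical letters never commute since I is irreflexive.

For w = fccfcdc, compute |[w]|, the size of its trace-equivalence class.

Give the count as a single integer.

3

0(f) covers ∅
1(c) covers 0:f
2(c) covers 1:c
3(f) covers 2:c
4(c) covers 3:f
5(d) covers 3:f
6(c) covers 4:c
floor of heap: 0:f
completions by unplaced set U, small U first (add the entries for U minus each lowest piece of U):
  |U|=1: {5}:1  {6}:1
  |U|=2: {4,6}:1  {5,6}:2
  |U|=3: {4,5,6}:3
  |U|=4: {3,4,5,6}:3
  |U|=5: {2,3,4,5,6}:3
  start at 0(f): 3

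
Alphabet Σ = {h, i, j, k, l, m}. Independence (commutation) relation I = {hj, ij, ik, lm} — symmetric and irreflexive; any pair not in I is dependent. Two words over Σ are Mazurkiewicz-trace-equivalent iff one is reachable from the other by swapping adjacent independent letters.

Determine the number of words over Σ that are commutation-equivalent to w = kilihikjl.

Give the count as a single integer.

0(k) covers ∅
1(i) covers ∅
2(l) covers 0:k, 1:i
3(i) covers 2:l
4(h) covers 3:i
5(i) covers 4:h
6(k) covers 4:h
7(j) covers 6:k
8(l) covers 5:i, 7:j
floor of heap: 0:k, 1:i
completions by unplaced set U, small U first (add the entries for U minus each lowest piece of U):
  |U|=1: {8}:1
  |U|=2: {5,8}:1  {7,8}:1
  |U|=3: {5,7,8}:2  {6,7,8}:1
  |U|=4: {5,6,7,8}:3
  |U|=5: {4,5,6,7,8}:3
  |U|=6: {3,4,5,6,7,8}:3
  |U|=7: {2,3,4,5,6,7,8}:3
  start at 0(k): 3
  start at 1(i): 3
sum over floor = 6

6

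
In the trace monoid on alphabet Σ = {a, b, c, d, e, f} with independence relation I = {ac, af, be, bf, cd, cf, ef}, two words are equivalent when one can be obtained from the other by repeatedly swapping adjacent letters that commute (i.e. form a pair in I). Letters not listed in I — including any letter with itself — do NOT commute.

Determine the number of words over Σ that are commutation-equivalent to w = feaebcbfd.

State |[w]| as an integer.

drop 0:f onto floor
drop 1:e onto floor
drop 2:a onto {1:e}
drop 3:e onto {2:a}
drop 4:b onto {2:a}
drop 5:c onto {3:e, 4:b}
drop 6:b onto {5:c}
drop 7:f onto {0:f}
drop 8:d onto {6:b, 7:f}
ground layer = {0:f, 1:e}
drop-orders for the pieces not yet dropped (sum over which currently-grounded one goes next):
  1 to go: {8} 1
  2 to go: {6,8} 1  {7,8} 1
  3 to go: {0,7,8} 1  {5,6,8} 1  {6,7,8} 2
  4 to go: {0,6,7,8} 3  {3,5,6,8} 1  {4,5,6,8} 1  {5,6,7,8} 3
  5 to go: {0,5,6,7,8} 6  {3,4,5,6,8} 2  {3,5,6,7,8} 4  {4,5,6,7,8} 4
  6 to go: {0,3,5,6,7,8} 10  {0,4,5,6,7,8} 10  {2,3,4,5,6,8} 2  {3,4,5,6,7,8} 10
  7 to go: {0,3,4,5,6,7,8} 30  {1,2,3,4,5,6,8} 2  {2,3,4,5,6,7,8} 12
  if 0:f drops first: 14 orders
  if 1:e drops first: 42 orders
heap linearizations: 56

56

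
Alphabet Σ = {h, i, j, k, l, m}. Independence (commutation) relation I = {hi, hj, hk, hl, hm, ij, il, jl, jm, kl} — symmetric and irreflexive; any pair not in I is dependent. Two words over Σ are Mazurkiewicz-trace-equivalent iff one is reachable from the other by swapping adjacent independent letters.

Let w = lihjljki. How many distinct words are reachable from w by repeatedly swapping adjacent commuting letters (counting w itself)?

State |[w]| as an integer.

#0=l has no predecessor
#1=i has no predecessor
#2=h has no predecessor
#3=j has no predecessor
#4=l depends on [0:l]
#5=j depends on [3:j]
#6=k depends on [1:i, 5:j]
#7=i depends on [6:k]
sources: [0:l, 1:i, 2:h, 3:j]
N(rest) = Σ N(rest − s) over sources s of rest; N(one piece) = 1:
  size 1 → [2]=1  [4]=1  [7]=1
  size 2 → [0,4]=1  [2,4]=2  [2,7]=2  [4,7]=2  [6,7]=1
  size 3 → [0,2,4]=3  [0,4,7]=3  [1,6,7]=1  [2,4,7]=6  [2,6,7]=3  [4,6,7]=3  [5,6,7]=1
  size 4 → [0,2,4,7]=12  [0,4,6,7]=6  [1,2,6,7]=4  [1,4,6,7]=4  [1,5,6,7]=2  [2,4,6,7]=12  [2,5,6,7]=4  [3,5,6,7]=1  [4,5,6,7]=4
  size 5 → [0,1,4,6,7]=10  [0,2,4,6,7]=30  [0,4,5,6,7]=10  [1,2,4,6,7]=20  [1,2,5,6,7]=10  [1,3,5,6,7]=3  [1,4,5,6,7]=10  [2,3,5,6,7]=5  [2,4,5,6,7]=20  [3,4,5,6,7]=5
  size 6 → [0,1,2,4,6,7]=60  [0,1,4,5,6,7]=30  [0,2,4,5,6,7]=60  [0,3,4,5,6,7]=15  [1,2,3,5,6,7]=18  [1,2,4,5,6,7]=60  [1,3,4,5,6,7]=18  [2,3,4,5,6,7]=30
  first=0(l) contributes 126
  first=1(i) contributes 105
  first=2(h) contributes 63
  first=3(j) contributes 210
|[w]| = 504

504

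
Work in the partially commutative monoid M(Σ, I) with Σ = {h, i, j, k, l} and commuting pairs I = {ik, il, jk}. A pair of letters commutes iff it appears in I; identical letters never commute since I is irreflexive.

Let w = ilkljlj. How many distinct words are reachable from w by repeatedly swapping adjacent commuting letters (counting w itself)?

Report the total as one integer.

4

drop 0:i onto floor
drop 1:l onto floor
drop 2:k onto {1:l}
drop 3:l onto {2:k}
drop 4:j onto {0:i, 3:l}
drop 5:l onto {4:j}
drop 6:j onto {5:l}
ground layer = {0:i, 1:l}
drop-orders for the pieces not yet dropped (sum over which currently-grounded one goes next):
  1 to go: {6} 1
  2 to go: {5,6} 1
  3 to go: {4,5,6} 1
  4 to go: {0,4,5,6} 1  {3,4,5,6} 1
  5 to go: {0,3,4,5,6} 2  {2,3,4,5,6} 1
  if 0:i drops first: 1 orders
  if 1:l drops first: 3 orders
heap linearizations: 4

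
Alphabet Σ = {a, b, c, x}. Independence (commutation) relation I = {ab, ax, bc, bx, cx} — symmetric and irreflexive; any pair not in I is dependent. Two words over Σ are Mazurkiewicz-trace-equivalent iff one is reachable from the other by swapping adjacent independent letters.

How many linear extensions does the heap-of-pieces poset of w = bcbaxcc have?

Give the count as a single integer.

105

0(b) covers ∅
1(c) covers ∅
2(b) covers 0:b
3(a) covers 1:c
4(x) covers ∅
5(c) covers 3:a
6(c) covers 5:c
floor of heap: 0:b, 1:c, 4:x
completions by unplaced set U, small U first (add the entries for U minus each lowest piece of U):
  |U|=1: {2}:1  {4}:1  {6}:1
  |U|=2: {0,2}:1  {2,4}:2  {2,6}:2  {4,6}:2  {5,6}:1
  |U|=3: {0,2,4}:3  {0,2,6}:3  {2,4,6}:6  {2,5,6}:3  {3,5,6}:1  {4,5,6}:3
  |U|=4: {0,2,4,6}:12  {0,2,5,6}:6  {1,3,5,6}:1  {2,3,5,6}:4  {2,4,5,6}:12  {3,4,5,6}:4
  |U|=5: {0,2,3,5,6}:10  {0,2,4,5,6}:30  {1,2,3,5,6}:5  {1,3,4,5,6}:5  {2,3,4,5,6}:20
  start at 0(b): 30
  start at 1(c): 60
  start at 4(x): 15
sum over floor = 105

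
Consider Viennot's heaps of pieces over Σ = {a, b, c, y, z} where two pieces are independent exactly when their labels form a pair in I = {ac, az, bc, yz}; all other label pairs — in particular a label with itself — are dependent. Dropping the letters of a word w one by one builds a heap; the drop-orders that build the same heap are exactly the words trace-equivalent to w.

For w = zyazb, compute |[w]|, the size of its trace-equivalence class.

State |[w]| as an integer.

6

drop 0:z onto floor
drop 1:y onto floor
drop 2:a onto {1:y}
drop 3:z onto {0:z}
drop 4:b onto {2:a, 3:z}
ground layer = {0:z, 1:y}
drop-orders for the pieces not yet dropped (sum over which currently-grounded one goes next):
  1 to go: {4} 1
  2 to go: {2,4} 1  {3,4} 1
  3 to go: {0,3,4} 1  {1,2,4} 1  {2,3,4} 2
  if 0:z drops first: 3 orders
  if 1:y drops first: 3 orders
heap linearizations: 6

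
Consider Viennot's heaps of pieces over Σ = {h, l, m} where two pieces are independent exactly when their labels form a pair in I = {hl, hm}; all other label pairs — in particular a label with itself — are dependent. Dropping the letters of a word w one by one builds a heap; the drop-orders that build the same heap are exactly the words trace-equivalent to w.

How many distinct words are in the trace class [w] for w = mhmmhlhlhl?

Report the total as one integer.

210

#0=m has no predecessor
#1=h has no predecessor
#2=m depends on [0:m]
#3=m depends on [2:m]
#4=h depends on [1:h]
#5=l depends on [3:m]
#6=h depends on [4:h]
#7=l depends on [5:l]
#8=h depends on [6:h]
#9=l depends on [7:l]
sources: [0:m, 1:h]
N(rest) = Σ N(rest − s) over sources s of rest; N(one piece) = 1:
  size 1 → [8]=1  [9]=1
  size 2 → [6,8]=1  [7,9]=1  [8,9]=2
  size 3 → [4,6,8]=1  [5,7,9]=1  [6,8,9]=3  [7,8,9]=3
  size 4 → [1,4,6,8]=1  [3,5,7,9]=1  [4,6,8,9]=4  [5,7,8,9]=4  [6,7,8,9]=6
  size 5 → [1,4,6,8,9]=5  [2,3,5,7,9]=1  [3,5,7,8,9]=5  [4,6,7,8,9]=10  [5,6,7,8,9]=10
  size 6 → [0,2,3,5,7,9]=1  [1,4,6,7,8,9]=15  [2,3,5,7,8,9]=6  [3,5,6,7,8,9]=15  [4,5,6,7,8,9]=20
  size 7 → [0,2,3,5,7,8,9]=7  [1,4,5,6,7,8,9]=35  [2,3,5,6,7,8,9]=21  [3,4,5,6,7,8,9]=35
  size 8 → [0,2,3,5,6,7,8,9]=28  [1,3,4,5,6,7,8,9]=70  [2,3,4,5,6,7,8,9]=56
  first=0(m) contributes 126
  first=1(h) contributes 84
|[w]| = 210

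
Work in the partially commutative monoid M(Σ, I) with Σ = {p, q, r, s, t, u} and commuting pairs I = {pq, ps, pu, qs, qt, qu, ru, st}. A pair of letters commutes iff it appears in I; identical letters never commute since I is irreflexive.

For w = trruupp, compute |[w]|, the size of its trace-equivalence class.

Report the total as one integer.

15

piece 0:t — minimal
piece 1:r rests on {0:t}
piece 2:r rests on {1:r}
piece 3:u rests on {0:t}
piece 4:u rests on {3:u}
piece 5:p rests on {2:r}
piece 6:p rests on {5:p}
minimal pieces: {0:t}
ways to finish when only these pieces remain (= sum over removing one remaining piece with nothing left below it):
  1 left: {4}→1  {6}→1
  2 left: {3,4}→1  {4,6}→2  {5,6}→1
  3 left: {2,5,6}→1  {3,4,6}→3  {4,5,6}→3
  4 left: {1,2,5,6}→1  {2,4,5,6}→4  {3,4,5,6}→6
  5 left: {1,2,4,5,6}→5  {2,3,4,5,6}→10
  placing 0:t first → 15 extensions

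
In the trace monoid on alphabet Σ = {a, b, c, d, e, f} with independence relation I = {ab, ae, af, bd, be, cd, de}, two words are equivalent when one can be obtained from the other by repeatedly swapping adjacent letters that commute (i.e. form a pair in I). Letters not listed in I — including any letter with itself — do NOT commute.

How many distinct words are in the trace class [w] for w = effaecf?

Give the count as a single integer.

5

piece 0:e — minimal
piece 1:f rests on {0:e}
piece 2:f rests on {1:f}
piece 3:a — minimal
piece 4:e rests on {2:f}
piece 5:c rests on {3:a, 4:e}
piece 6:f rests on {5:c}
minimal pieces: {0:e, 3:a}
ways to finish when only these pieces remain (= sum over removing one remaining piece with nothing left below it):
  1 left: {6}→1
  2 left: {5,6}→1
  3 left: {3,5,6}→1  {4,5,6}→1
  4 left: {2,4,5,6}→1  {3,4,5,6}→2
  5 left: {1,2,4,5,6}→1  {2,3,4,5,6}→3
  placing 0:e first → 4 extensions
  placing 3:a first → 1 extensions
total linear extensions = 5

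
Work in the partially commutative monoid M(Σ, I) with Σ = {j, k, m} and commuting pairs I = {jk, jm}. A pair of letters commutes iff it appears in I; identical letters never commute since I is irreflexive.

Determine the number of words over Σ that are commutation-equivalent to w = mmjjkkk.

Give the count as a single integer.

21

drop 0:m onto floor
drop 1:m onto {0:m}
drop 2:j onto floor
drop 3:j onto {2:j}
drop 4:k onto {1:m}
drop 5:k onto {4:k}
drop 6:k onto {5:k}
ground layer = {0:m, 2:j}
drop-orders for the pieces not yet dropped (sum over which currently-grounded one goes next):
  1 to go: {3} 1  {6} 1
  2 to go: {2,3} 1  {3,6} 2  {5,6} 1
  3 to go: {2,3,6} 3  {3,5,6} 3  {4,5,6} 1
  4 to go: {1,4,5,6} 1  {2,3,5,6} 6  {3,4,5,6} 4
  5 to go: {0,1,4,5,6} 1  {1,3,4,5,6} 5  {2,3,4,5,6} 10
  if 0:m drops first: 15 orders
  if 2:j drops first: 6 orders
heap linearizations: 21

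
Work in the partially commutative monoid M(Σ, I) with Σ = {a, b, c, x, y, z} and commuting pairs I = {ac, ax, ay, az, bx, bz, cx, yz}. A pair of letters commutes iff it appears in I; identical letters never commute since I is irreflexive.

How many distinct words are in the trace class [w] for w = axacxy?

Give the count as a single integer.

45

0(a) covers ∅
1(x) covers ∅
2(a) covers 0:a
3(c) covers ∅
4(x) covers 1:x
5(y) covers 3:c, 4:x
floor of heap: 0:a, 1:x, 3:c
completions by unplaced set U, small U first (add the entries for U minus each lowest piece of U):
  |U|=1: {2}:1  {5}:1
  |U|=2: {0,2}:1  {2,5}:2  {3,5}:1  {4,5}:1
  |U|=3: {0,2,5}:3  {1,4,5}:1  {2,3,5}:3  {2,4,5}:3  {3,4,5}:2
  |U|=4: {0,2,3,5}:6  {0,2,4,5}:6  {1,2,4,5}:4  {1,3,4,5}:3  {2,3,4,5}:8
  start at 0(a): 15
  start at 1(x): 20
  start at 3(c): 10
sum over floor = 45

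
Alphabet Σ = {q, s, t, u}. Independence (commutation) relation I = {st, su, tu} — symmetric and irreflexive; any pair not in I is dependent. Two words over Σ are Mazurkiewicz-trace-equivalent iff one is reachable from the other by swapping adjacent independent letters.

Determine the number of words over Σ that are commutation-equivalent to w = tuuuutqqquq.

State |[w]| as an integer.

piece 0:t — minimal
piece 1:u — minimal
piece 2:u rests on {1:u}
piece 3:u rests on {2:u}
piece 4:u rests on {3:u}
piece 5:t rests on {0:t}
piece 6:q rests on {4:u, 5:t}
piece 7:q rests on {6:q}
piece 8:q rests on {7:q}
piece 9:u rests on {8:q}
piece 10:q rests on {9:u}
minimal pieces: {0:t, 1:u}
ways to finish when only these pieces remain (= sum over removing one remaining piece with nothing left below it):
  1 left: {10}→1
  2 left: {9,10}→1
  3 left: {8,9,10}→1
  4 left: {7,8,9,10}→1
  5 left: {6,7,8,9,10}→1
  6 left: {4,6,7,8,9,10}→1  {5,6,7,8,9,10}→1
  7 left: {0,5,6,7,8,9,10}→1  {3,4,6,7,8,9,10}→1  {4,5,6,7,8,9,10}→2
  8 left: {0,4,5,6,7,8,9,10}→3  {2,3,4,6,7,8,9,10}→1  {3,4,5,6,7,8,9,10}→3
  9 left: {0,3,4,5,6,7,8,9,10}→6  {1,2,3,4,6,7,8,9,10}→1  {2,3,4,5,6,7,8,9,10}→4
  placing 0:t first → 5 extensions
  placing 1:u first → 10 extensions
total linear extensions = 15

15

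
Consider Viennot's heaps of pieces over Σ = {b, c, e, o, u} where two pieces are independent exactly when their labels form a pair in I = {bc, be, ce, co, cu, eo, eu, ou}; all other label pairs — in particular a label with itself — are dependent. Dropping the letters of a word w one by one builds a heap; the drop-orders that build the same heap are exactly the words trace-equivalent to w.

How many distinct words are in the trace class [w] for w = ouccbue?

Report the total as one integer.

0(o) covers ∅
1(u) covers ∅
2(c) covers ∅
3(c) covers 2:c
4(b) covers 0:o, 1:u
5(u) covers 4:b
6(e) covers ∅
floor of heap: 0:o, 1:u, 2:c, 6:e
completions by unplaced set U, small U first (add the entries for U minus each lowest piece of U):
  |U|=1: {3}:1  {5}:1  {6}:1
  |U|=2: {2,3}:1  {3,5}:2  {3,6}:2  {4,5}:1  {5,6}:2
  |U|=3: {0,4,5}:1  {1,4,5}:1  {2,3,5}:3  {2,3,6}:3  {3,4,5}:3  {3,5,6}:6  {4,5,6}:3
  |U|=4: {0,1,4,5}:2  {0,3,4,5}:4  {0,4,5,6}:4  {1,3,4,5}:4  {1,4,5,6}:4  {2,3,4,5}:6  {2,3,5,6}:12  {3,4,5,6}:12
  |U|=5: {0,1,3,4,5}:10  {0,1,4,5,6}:10  {0,2,3,4,5}:10  {0,3,4,5,6}:20  {1,2,3,4,5}:10  {1,3,4,5,6}:20  {2,3,4,5,6}:30
  start at 0(o): 60
  start at 1(u): 60
  start at 2(c): 60
  start at 6(e): 30
sum over floor = 210

210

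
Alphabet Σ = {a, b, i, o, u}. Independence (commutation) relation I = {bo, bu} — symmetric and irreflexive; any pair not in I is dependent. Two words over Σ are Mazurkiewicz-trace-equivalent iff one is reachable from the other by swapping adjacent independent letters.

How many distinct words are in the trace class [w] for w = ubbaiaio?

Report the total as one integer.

3

piece 0:u — minimal
piece 1:b — minimal
piece 2:b rests on {1:b}
piece 3:a rests on {0:u, 2:b}
piece 4:i rests on {3:a}
piece 5:a rests on {4:i}
piece 6:i rests on {5:a}
piece 7:o rests on {6:i}
minimal pieces: {0:u, 1:b}
ways to finish when only these pieces remain (= sum over removing one remaining piece with nothing left below it):
  1 left: {7}→1
  2 left: {6,7}→1
  3 left: {5,6,7}→1
  4 left: {4,5,6,7}→1
  5 left: {3,4,5,6,7}→1
  6 left: {0,3,4,5,6,7}→1  {2,3,4,5,6,7}→1
  placing 0:u first → 1 extensions
  placing 1:b first → 2 extensions
total linear extensions = 3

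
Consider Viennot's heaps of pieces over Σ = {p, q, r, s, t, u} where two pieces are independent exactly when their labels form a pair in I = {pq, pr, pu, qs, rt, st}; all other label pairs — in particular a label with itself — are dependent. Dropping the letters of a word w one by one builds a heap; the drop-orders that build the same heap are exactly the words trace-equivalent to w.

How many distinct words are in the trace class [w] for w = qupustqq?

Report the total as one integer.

16

piece 0:q — minimal
piece 1:u rests on {0:q}
piece 2:p — minimal
piece 3:u rests on {1:u}
piece 4:s rests on {2:p, 3:u}
piece 5:t rests on {2:p, 3:u}
piece 6:q rests on {5:t}
piece 7:q rests on {6:q}
minimal pieces: {0:q, 2:p}
ways to finish when only these pieces remain (= sum over removing one remaining piece with nothing left below it):
  1 left: {4}→1  {7}→1
  2 left: {4,7}→2  {6,7}→1
  3 left: {4,6,7}→3  {5,6,7}→1
  4 left: {4,5,6,7}→4
  5 left: {2,4,5,6,7}→4  {3,4,5,6,7}→4
  6 left: {1,3,4,5,6,7}→4  {2,3,4,5,6,7}→8
  placing 0:q first → 12 extensions
  placing 2:p first → 4 extensions
total linear extensions = 16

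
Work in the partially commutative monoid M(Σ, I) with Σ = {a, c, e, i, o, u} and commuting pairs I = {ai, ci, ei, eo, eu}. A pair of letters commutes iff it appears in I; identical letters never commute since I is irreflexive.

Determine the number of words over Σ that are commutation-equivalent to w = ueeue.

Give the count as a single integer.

10

drop 0:u onto floor
drop 1:e onto floor
drop 2:e onto {1:e}
drop 3:u onto {0:u}
drop 4:e onto {2:e}
ground layer = {0:u, 1:e}
drop-orders for the pieces not yet dropped (sum over which currently-grounded one goes next):
  1 to go: {3} 1  {4} 1
  2 to go: {0,3} 1  {2,4} 1  {3,4} 2
  3 to go: {0,3,4} 3  {1,2,4} 1  {2,3,4} 3
  if 0:u drops first: 4 orders
  if 1:e drops first: 6 orders
heap linearizations: 10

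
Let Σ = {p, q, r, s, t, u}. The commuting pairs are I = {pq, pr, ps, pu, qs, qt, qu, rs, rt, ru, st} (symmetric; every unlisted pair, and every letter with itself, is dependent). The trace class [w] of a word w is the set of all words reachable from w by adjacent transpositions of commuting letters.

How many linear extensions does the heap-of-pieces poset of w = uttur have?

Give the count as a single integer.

5

piece 0:u — minimal
piece 1:t rests on {0:u}
piece 2:t rests on {1:t}
piece 3:u rests on {2:t}
piece 4:r — minimal
minimal pieces: {0:u, 4:r}
ways to finish when only these pieces remain (= sum over removing one remaining piece with nothing left below it):
  1 left: {3}→1  {4}→1
  2 left: {2,3}→1  {3,4}→2
  3 left: {1,2,3}→1  {2,3,4}→3
  placing 0:u first → 4 extensions
  placing 4:r first → 1 extensions
total linear extensions = 5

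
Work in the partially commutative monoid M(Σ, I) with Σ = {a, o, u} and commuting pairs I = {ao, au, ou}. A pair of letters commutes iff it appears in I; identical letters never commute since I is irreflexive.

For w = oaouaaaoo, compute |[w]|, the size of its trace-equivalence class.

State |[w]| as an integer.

630

drop 0:o onto floor
drop 1:a onto floor
drop 2:o onto {0:o}
drop 3:u onto floor
drop 4:a onto {1:a}
drop 5:a onto {4:a}
drop 6:a onto {5:a}
drop 7:o onto {2:o}
drop 8:o onto {7:o}
ground layer = {0:o, 1:a, 3:u}
drop-orders for the pieces not yet dropped (sum over which currently-grounded one goes next):
  1 to go: {3} 1  {6} 1  {8} 1
  2 to go: {3,6} 2  {3,8} 2  {5,6} 1  {6,8} 2  {7,8} 1
  3 to go: {2,7,8} 1  {3,5,6} 3  {3,6,8} 6  {3,7,8} 3  {4,5,6} 1  {5,6,8} 3  {6,7,8} 3
  4 to go: {0,2,7,8} 1  {1,4,5,6} 1  {2,3,7,8} 4  {2,6,7,8} 4  {3,4,5,6} 4  {3,5,6,8} 12  {3,6,7,8} 12  {4,5,6,8} 4  {5,6,7,8} 6
  5 to go: {0,2,3,7,8} 5  {0,2,6,7,8} 5  {1,3,4,5,6} 5  {1,4,5,6,8} 5  {2,3,6,7,8} 20  {2,5,6,7,8} 10  {3,4,5,6,8} 20  {3,5,6,7,8} 30  {4,5,6,7,8} 10
  6 to go: {0,2,3,6,7,8} 30  {0,2,5,6,7,8} 15  {1,3,4,5,6,8} 30  {1,4,5,6,7,8} 15  {2,3,5,6,7,8} 60  {2,4,5,6,7,8} 20  {3,4,5,6,7,8} 60
  7 to go: {0,2,3,5,6,7,8} 105  {0,2,4,5,6,7,8} 35  {1,2,4,5,6,7,8} 35  {1,3,4,5,6,7,8} 105  {2,3,4,5,6,7,8} 140
  if 0:o drops first: 280 orders
  if 1:a drops first: 280 orders
  if 3:u drops first: 70 orders
heap linearizations: 630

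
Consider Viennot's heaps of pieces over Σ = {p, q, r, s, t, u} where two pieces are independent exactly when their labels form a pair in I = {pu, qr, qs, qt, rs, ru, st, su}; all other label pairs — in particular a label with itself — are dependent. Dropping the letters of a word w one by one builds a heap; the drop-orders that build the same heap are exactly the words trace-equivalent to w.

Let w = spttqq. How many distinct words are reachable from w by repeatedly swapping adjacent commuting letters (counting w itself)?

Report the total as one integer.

0(s) covers ∅
1(p) covers 0:s
2(t) covers 1:p
3(t) covers 2:t
4(q) covers 1:p
5(q) covers 4:q
floor of heap: 0:s
completions by unplaced set U, small U first (add the entries for U minus each lowest piece of U):
  |U|=1: {3}:1  {5}:1
  |U|=2: {2,3}:1  {3,5}:2  {4,5}:1
  |U|=3: {2,3,5}:3  {3,4,5}:3
  |U|=4: {2,3,4,5}:6
  start at 0(s): 6

6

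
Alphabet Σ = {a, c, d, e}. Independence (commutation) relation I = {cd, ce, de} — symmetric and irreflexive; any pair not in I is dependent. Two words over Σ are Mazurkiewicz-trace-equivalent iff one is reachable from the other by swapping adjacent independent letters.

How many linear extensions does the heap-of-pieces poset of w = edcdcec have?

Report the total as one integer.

210

0(e) covers ∅
1(d) covers ∅
2(c) covers ∅
3(d) covers 1:d
4(c) covers 2:c
5(e) covers 0:e
6(c) covers 4:c
floor of heap: 0:e, 1:d, 2:c
completions by unplaced set U, small U first (add the entries for U minus each lowest piece of U):
  |U|=1: {3}:1  {5}:1  {6}:1
  |U|=2: {0,5}:1  {1,3}:1  {3,5}:2  {3,6}:2  {4,6}:1  {5,6}:2
  |U|=3: {0,3,5}:3  {0,5,6}:3  {1,3,5}:3  {1,3,6}:3  {2,4,6}:1  {3,4,6}:3  {3,5,6}:6  {4,5,6}:3
  |U|=4: {0,1,3,5}:6  {0,3,5,6}:12  {0,4,5,6}:6  {1,3,4,6}:6  {1,3,5,6}:12  {2,3,4,6}:4  {2,4,5,6}:4  {3,4,5,6}:12
  |U|=5: {0,1,3,5,6}:30  {0,2,4,5,6}:10  {0,3,4,5,6}:30  {1,2,3,4,6}:10  {1,3,4,5,6}:30  {2,3,4,5,6}:20
  start at 0(e): 60
  start at 1(d): 60
  start at 2(c): 90
sum over floor = 210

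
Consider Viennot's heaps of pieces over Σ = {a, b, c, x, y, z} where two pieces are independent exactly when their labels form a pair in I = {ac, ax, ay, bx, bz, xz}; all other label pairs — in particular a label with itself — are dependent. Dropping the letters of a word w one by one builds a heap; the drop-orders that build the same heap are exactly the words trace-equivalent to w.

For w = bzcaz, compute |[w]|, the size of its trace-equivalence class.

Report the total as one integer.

#0=b has no predecessor
#1=z has no predecessor
#2=c depends on [0:b, 1:z]
#3=a depends on [0:b, 1:z]
#4=z depends on [2:c, 3:a]
sources: [0:b, 1:z]
N(rest) = Σ N(rest − s) over sources s of rest; N(one piece) = 1:
  size 1 → [4]=1
  size 2 → [2,4]=1  [3,4]=1
  size 3 → [2,3,4]=2
  first=0(b) contributes 2
  first=1(z) contributes 2
|[w]| = 4

4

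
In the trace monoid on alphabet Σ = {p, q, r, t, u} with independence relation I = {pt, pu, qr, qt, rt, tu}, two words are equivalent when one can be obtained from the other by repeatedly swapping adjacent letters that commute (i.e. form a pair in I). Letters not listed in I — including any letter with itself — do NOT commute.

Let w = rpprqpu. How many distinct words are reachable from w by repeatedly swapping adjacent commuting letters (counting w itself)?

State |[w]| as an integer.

piece 0:r — minimal
piece 1:p rests on {0:r}
piece 2:p rests on {1:p}
piece 3:r rests on {2:p}
piece 4:q rests on {2:p}
piece 5:p rests on {3:r, 4:q}
piece 6:u rests on {3:r, 4:q}
minimal pieces: {0:r}
ways to finish when only these pieces remain (= sum over removing one remaining piece with nothing left below it):
  1 left: {5}→1  {6}→1
  2 left: {5,6}→2
  3 left: {3,5,6}→2  {4,5,6}→2
  4 left: {3,4,5,6}→4
  5 left: {2,3,4,5,6}→4
  placing 0:r first → 4 extensions

4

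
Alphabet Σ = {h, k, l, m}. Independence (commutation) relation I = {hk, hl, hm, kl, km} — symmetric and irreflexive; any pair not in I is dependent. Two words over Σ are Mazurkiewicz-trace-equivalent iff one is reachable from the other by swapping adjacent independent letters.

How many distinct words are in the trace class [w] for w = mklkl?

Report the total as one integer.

10

piece 0:m — minimal
piece 1:k — minimal
piece 2:l rests on {0:m}
piece 3:k rests on {1:k}
piece 4:l rests on {2:l}
minimal pieces: {0:m, 1:k}
ways to finish when only these pieces remain (= sum over removing one remaining piece with nothing left below it):
  1 left: {3}→1  {4}→1
  2 left: {1,3}→1  {2,4}→1  {3,4}→2
  3 left: {0,2,4}→1  {1,3,4}→3  {2,3,4}→3
  placing 0:m first → 6 extensions
  placing 1:k first → 4 extensions
total linear extensions = 10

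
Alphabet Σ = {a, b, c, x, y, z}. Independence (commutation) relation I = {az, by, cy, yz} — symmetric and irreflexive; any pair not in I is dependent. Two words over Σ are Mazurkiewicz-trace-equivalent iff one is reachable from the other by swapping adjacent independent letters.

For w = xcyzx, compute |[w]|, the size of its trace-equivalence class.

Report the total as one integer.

3

drop 0:x onto floor
drop 1:c onto {0:x}
drop 2:y onto {0:x}
drop 3:z onto {1:c}
drop 4:x onto {2:y, 3:z}
ground layer = {0:x}
drop-orders for the pieces not yet dropped (sum over which currently-grounded one goes next):
  1 to go: {4} 1
  2 to go: {2,4} 1  {3,4} 1
  3 to go: {1,3,4} 1  {2,3,4} 2
  if 0:x drops first: 3 orders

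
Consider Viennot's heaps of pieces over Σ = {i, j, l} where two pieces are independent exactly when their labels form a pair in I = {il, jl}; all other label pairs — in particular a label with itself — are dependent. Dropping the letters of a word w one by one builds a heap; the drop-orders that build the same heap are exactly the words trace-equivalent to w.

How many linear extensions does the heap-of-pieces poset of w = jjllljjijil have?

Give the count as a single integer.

#0=j has no predecessor
#1=j depends on [0:j]
#2=l has no predecessor
#3=l depends on [2:l]
#4=l depends on [3:l]
#5=j depends on [1:j]
#6=j depends on [5:j]
#7=i depends on [6:j]
#8=j depends on [7:i]
#9=i depends on [8:j]
#10=l depends on [4:l]
sources: [0:j, 2:l]
N(rest) = Σ N(rest − s) over sources s of rest; N(one piece) = 1:
  size 1 → [9]=1  [10]=1
  size 2 → [4,10]=1  [8,9]=1  [9,10]=2
  size 3 → [3,4,10]=1  [4,9,10]=3  [7,8,9]=1  [8,9,10]=3
  size 4 → [2,3,4,10]=1  [3,4,9,10]=4  [4,8,9,10]=6  [6,7,8,9]=1  [7,8,9,10]=4
  size 5 → [2,3,4,9,10]=5  [3,4,8,9,10]=10  [4,7,8,9,10]=10  [5,6,7,8,9]=1  [6,7,8,9,10]=5
  size 6 → [1,5,6,7,8,9]=1  [2,3,4,8,9,10]=15  [3,4,7,8,9,10]=20  [4,6,7,8,9,10]=15  [5,6,7,8,9,10]=6
  size 7 → [0,1,5,6,7,8,9]=1  [1,5,6,7,8,9,10]=7  [2,3,4,7,8,9,10]=35  [3,4,6,7,8,9,10]=35  [4,5,6,7,8,9,10]=21
  size 8 → [0,1,5,6,7,8,9,10]=8  [1,4,5,6,7,8,9,10]=28  [2,3,4,6,7,8,9,10]=70  [3,4,5,6,7,8,9,10]=56
  size 9 → [0,1,4,5,6,7,8,9,10]=36  [1,3,4,5,6,7,8,9,10]=84  [2,3,4,5,6,7,8,9,10]=126
  first=0(j) contributes 210
  first=2(l) contributes 120
|[w]| = 330

330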